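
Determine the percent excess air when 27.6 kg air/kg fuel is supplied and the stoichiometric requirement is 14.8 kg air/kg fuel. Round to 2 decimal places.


Excess air = actual - stoichiometric = 27.6 - 14.8 = 12.80 kg/kg fuel
Excess air % = (excess / stoich) * 100 = (12.80 / 14.8) * 100 = 86.49%


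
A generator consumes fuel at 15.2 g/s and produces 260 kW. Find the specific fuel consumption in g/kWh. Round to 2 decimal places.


SFC = (mf / BP) * 3600
Rate = 15.2 / 260 = 0.058462 g/(s*kW)
SFC = 0.058462 * 3600 = 210.46 g/kWh


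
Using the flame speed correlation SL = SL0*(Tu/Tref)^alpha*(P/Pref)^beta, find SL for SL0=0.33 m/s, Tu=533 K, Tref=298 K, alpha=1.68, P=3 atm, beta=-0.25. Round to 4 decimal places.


SL = SL0 * (Tu/Tref)^alpha * (P/Pref)^beta
T ratio = 533/298 = 1.78859060
(T ratio)^alpha = 1.78859060^1.68 = 2.655941
(P/Pref)^beta = 3^(-0.25) = 0.759836
SL = 0.33 * 2.655941 * 0.759836 = 0.6660 m/s


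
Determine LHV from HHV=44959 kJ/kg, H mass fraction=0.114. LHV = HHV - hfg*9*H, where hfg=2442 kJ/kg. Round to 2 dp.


LHV = HHV - hfg * 9 * H
Water correction = 2442 * 9 * 0.114 = 2505.492 kJ/kg
LHV = 44959 - 2505.492 = 42453.51 kJ/kg


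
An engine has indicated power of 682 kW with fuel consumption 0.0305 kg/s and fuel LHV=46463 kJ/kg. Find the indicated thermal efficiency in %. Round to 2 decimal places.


eta_ith = (IP / (mf * LHV)) * 100
Denominator = 0.0305 * 46463 = 1417.1215 kW
eta_ith = (682 / 1417.1215) * 100 = 48.13%


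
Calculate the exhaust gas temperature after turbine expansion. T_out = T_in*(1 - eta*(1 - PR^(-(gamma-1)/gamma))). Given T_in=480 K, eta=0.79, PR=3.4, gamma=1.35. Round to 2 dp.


T_out = T_in * (1 - eta * (1 - PR^(-(gamma-1)/gamma)))
Exponent = -(1.35-1)/1.35 = -0.25925926
PR^exp = 3.4^(-0.25925926) = 0.72813041
Factor = 1 - 0.79*(1 - 0.72813041) = 0.78522302
T_out = 480 * 0.78522302 = 376.91 K


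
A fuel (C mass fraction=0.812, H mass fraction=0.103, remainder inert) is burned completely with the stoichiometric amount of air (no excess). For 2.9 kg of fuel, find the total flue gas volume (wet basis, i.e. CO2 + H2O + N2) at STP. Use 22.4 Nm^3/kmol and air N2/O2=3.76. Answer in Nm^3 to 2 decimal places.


Per kg fuel: CO2 = (C/12 kmol)*22.4 = (0.812/12)*22.4 = 1.51573 Nm^3
Per kg fuel: H2O = (H/2 kmol)*22.4 = (0.103/2)*22.4 = 1.15360 Nm^3
O2 needed per kg fuel = C/12 + H/4 = 0.812/12 + 0.103/4 = 0.09341667 kmol
Per kg fuel: N2 = O2*3.76*22.4 = 0.09341667*3.76*22.4 = 7.86793 Nm^3
Total per kg = 1.51573 + 1.15360 + 7.86793 = 10.53726 Nm^3
Total = 10.53726 * 2.9 = 30.56 Nm^3


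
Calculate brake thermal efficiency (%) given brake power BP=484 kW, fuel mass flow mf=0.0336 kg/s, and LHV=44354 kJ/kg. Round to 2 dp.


eta_BTE = (BP / (mf * LHV)) * 100
Denominator = 0.0336 * 44354 = 1490.2944 kW
eta_BTE = (484 / 1490.2944) * 100 = 32.48%


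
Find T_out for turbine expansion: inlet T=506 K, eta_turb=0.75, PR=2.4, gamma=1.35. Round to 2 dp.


T_out = T_in * (1 - eta * (1 - PR^(-(gamma-1)/gamma)))
Exponent = -(1.35-1)/1.35 = -0.25925926
PR^exp = 2.4^(-0.25925926) = 0.79694200
Factor = 1 - 0.75*(1 - 0.79694200) = 0.84770650
T_out = 506 * 0.84770650 = 428.94 K


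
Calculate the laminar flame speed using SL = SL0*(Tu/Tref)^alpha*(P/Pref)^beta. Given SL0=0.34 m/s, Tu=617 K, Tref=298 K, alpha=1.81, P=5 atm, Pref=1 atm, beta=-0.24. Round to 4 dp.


SL = SL0 * (Tu/Tref)^alpha * (P/Pref)^beta
T ratio = 617/298 = 2.07046980
(T ratio)^alpha = 2.07046980^1.81 = 3.733230
(P/Pref)^beta = 5^(-0.24) = 0.679590
SL = 0.34 * 3.733230 * 0.679590 = 0.8626 m/s


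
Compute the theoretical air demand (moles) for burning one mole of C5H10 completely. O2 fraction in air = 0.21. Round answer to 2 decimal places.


Balanced combustion: C5H10 + 7.5 O2 -> 5 CO2 + 5 H2O
O2 needed = C + H/4 = 5 + 10/4 = 7.50 moles
Air moles = O2 / 0.21 = 7.50 / 0.21 = 35.71 moles air


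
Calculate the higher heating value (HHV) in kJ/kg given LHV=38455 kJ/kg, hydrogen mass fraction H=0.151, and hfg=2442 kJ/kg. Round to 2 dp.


HHV = LHV + hfg * 9 * H
Water addition = 2442 * 9 * 0.151 = 3318.678 kJ/kg
HHV = 38455 + 3318.678 = 41773.68 kJ/kg


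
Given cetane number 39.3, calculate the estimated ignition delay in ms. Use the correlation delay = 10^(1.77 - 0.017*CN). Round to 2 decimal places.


delay = 10^(1.77 - 0.017*CN)
Exponent = 1.77 - 0.017*39.3 = 1.1019
delay = 10^1.1019 = 12.64 ms


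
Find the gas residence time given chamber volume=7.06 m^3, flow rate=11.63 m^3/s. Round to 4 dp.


tau = V / Q_flow
tau = 7.06 / 11.63 = 0.6071 s


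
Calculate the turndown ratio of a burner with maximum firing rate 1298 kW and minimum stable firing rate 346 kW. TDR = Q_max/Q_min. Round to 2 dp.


TDR = Q_max / Q_min
TDR = 1298 / 346 = 3.75


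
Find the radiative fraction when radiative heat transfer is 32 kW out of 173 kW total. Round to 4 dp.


f_rad = Q_rad / Q_total
f_rad = 32 / 173 = 0.1850


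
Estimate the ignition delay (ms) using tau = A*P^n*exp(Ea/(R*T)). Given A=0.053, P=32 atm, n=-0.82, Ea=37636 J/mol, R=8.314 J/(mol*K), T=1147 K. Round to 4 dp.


tau = A * P^n * exp(Ea/(R*T))
P^n = 32^(-0.82) = 0.05831456
Ea/(R*T) = 37636/(8.314*1147) = 3.946663
exp(Ea/(R*T)) = 51.762337
tau = 0.053 * 0.05831456 * 51.762337 = 0.1600 ms


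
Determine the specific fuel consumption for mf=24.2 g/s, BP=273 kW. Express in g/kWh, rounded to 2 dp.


SFC = (mf / BP) * 3600
Rate = 24.2 / 273 = 0.088645 g/(s*kW)
SFC = 0.088645 * 3600 = 319.12 g/kWh


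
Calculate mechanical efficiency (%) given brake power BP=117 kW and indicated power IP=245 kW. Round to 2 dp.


eta_mech = (BP / IP) * 100
Ratio = 117 / 245 = 0.4776
eta_mech = 0.4776 * 100 = 47.76%


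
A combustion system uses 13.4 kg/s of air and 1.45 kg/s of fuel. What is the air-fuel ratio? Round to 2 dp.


AFR = m_air / m_fuel
AFR = 13.4 / 1.45 = 9.24


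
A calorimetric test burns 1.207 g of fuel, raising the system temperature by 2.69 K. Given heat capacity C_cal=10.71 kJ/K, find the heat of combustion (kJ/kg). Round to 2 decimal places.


Hc = C_cal * delta_T / m_fuel
Q_released = 10.71 * 2.69 = 28.8099 kJ
m_fuel = 1.207 g = 1.207/1000 kg = 0.001207 kg
Hc = 28.8099 / 0.001207 = 23869.01 kJ/kg


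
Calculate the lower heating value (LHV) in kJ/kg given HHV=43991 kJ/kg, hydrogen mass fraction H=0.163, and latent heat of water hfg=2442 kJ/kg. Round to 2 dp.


LHV = HHV - hfg * 9 * H
Water correction = 2442 * 9 * 0.163 = 3582.414 kJ/kg
LHV = 43991 - 3582.414 = 40408.59 kJ/kg


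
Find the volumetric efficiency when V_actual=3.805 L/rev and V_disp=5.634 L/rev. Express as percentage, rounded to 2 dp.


eta_v = (V_actual / V_disp) * 100
Ratio = 3.805 / 5.634 = 0.6754
eta_v = 0.6754 * 100 = 67.54%


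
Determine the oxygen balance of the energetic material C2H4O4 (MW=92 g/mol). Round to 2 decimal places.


OB = -1600 * (2C + H/2 - O) / MW
Inner = 2*2 + 4/2 - 4 = 2.00
OB = -1600 * 2.00 / 92 = -34.78%


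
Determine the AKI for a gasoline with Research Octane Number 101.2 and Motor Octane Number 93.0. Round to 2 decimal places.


AKI = (RON + MON) / 2
AKI = (101.2 + 93.0) / 2
AKI = 194.2 / 2 = 97.10


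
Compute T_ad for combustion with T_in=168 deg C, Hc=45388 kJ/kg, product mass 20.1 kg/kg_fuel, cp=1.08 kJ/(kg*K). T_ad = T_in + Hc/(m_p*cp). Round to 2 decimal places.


T_ad = T_in + Hc / (m_p * cp)
Denominator = 20.1 * 1.08 = 21.7080
Temperature rise = 45388 / 21.7080 = 2090.84 K
T_ad = 168 + 2090.84 = 2258.84 deg C


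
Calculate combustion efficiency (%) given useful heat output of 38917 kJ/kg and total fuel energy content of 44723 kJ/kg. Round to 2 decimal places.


Efficiency = (Q_useful / Q_fuel) * 100
Efficiency = (38917 / 44723) * 100
Efficiency = 0.8702 * 100 = 87.02%


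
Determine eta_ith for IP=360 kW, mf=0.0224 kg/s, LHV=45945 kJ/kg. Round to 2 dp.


eta_ith = (IP / (mf * LHV)) * 100
Denominator = 0.0224 * 45945 = 1029.1680 kW
eta_ith = (360 / 1029.1680) * 100 = 34.98%


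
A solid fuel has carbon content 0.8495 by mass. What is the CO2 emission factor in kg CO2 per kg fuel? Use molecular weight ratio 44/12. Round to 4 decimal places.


EF = C_frac * (M_CO2 / M_C)
EF = 0.8495 * (44/12)
EF = 0.8495 * 3.666667 = 3.1148 kg_CO2/kg_fuel


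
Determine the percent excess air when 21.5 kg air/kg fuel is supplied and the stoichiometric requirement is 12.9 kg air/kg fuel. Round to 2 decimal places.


Excess air = actual - stoichiometric = 21.5 - 12.9 = 8.60 kg/kg fuel
Excess air % = (excess / stoich) * 100 = (8.60 / 12.9) * 100 = 66.67%


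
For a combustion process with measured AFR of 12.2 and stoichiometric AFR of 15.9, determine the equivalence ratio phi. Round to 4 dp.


phi = AFR_stoich / AFR_actual
phi = 15.9 / 12.2 = 1.3033


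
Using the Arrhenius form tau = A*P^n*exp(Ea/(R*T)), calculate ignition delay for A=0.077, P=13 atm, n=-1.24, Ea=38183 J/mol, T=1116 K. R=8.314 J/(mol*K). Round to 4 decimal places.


tau = A * P^n * exp(Ea/(R*T))
P^n = 13^(-1.24) = 0.04156332
Ea/(R*T) = 38183/(8.314*1116) = 4.115246
exp(Ea/(R*T)) = 61.267302
tau = 0.077 * 0.04156332 * 61.267302 = 0.1961 ms


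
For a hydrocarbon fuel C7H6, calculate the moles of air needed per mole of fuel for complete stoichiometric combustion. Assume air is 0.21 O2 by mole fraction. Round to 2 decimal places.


Balanced combustion: C7H6 + 8.5 O2 -> 7 CO2 + 3 H2O
O2 needed = C + H/4 = 7 + 6/4 = 8.50 moles
Air moles = O2 / 0.21 = 8.50 / 0.21 = 40.48 moles air


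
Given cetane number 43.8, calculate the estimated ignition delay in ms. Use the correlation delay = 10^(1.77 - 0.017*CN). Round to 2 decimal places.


delay = 10^(1.77 - 0.017*CN)
Exponent = 1.77 - 0.017*43.8 = 1.0254
delay = 10^1.0254 = 10.60 ms


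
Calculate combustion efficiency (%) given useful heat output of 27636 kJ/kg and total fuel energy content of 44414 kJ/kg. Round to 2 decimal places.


Efficiency = (Q_useful / Q_fuel) * 100
Efficiency = (27636 / 44414) * 100
Efficiency = 0.6222 * 100 = 62.22%


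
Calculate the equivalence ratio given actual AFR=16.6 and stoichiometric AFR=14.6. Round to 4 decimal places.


phi = AFR_stoich / AFR_actual
phi = 14.6 / 16.6 = 0.8795


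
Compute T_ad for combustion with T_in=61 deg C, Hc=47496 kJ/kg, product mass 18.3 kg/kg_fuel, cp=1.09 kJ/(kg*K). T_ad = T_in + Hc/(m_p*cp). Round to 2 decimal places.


T_ad = T_in + Hc / (m_p * cp)
Denominator = 18.3 * 1.09 = 19.9470
Temperature rise = 47496 / 19.9470 = 2381.11 K
T_ad = 61 + 2381.11 = 2442.11 deg C


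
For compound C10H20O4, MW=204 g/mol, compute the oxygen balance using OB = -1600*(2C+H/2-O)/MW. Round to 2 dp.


OB = -1600 * (2C + H/2 - O) / MW
Inner = 2*10 + 20/2 - 4 = 26.00
OB = -1600 * 26.00 / 204 = -203.92%


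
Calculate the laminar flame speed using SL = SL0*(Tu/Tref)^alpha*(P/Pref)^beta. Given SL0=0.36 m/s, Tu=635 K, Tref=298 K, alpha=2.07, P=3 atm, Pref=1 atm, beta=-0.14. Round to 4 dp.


SL = SL0 * (Tu/Tref)^alpha * (P/Pref)^beta
T ratio = 635/298 = 2.13087248
(T ratio)^alpha = 2.13087248^2.07 = 4.787557
(P/Pref)^beta = 3^(-0.14) = 0.857439
SL = 0.36 * 4.787557 * 0.857439 = 1.4778 m/s


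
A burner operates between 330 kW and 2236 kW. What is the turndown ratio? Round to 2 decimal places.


TDR = Q_max / Q_min
TDR = 2236 / 330 = 6.78


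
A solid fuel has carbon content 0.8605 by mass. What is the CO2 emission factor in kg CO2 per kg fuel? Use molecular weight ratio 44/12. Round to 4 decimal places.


EF = C_frac * (M_CO2 / M_C)
EF = 0.8605 * (44/12)
EF = 0.8605 * 3.666667 = 3.1552 kg_CO2/kg_fuel


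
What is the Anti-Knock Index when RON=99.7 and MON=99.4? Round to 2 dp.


AKI = (RON + MON) / 2
AKI = (99.7 + 99.4) / 2
AKI = 199.1 / 2 = 99.55


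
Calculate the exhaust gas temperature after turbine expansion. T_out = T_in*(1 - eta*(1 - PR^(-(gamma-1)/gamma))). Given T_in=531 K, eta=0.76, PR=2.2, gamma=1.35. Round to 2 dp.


T_out = T_in * (1 - eta * (1 - PR^(-(gamma-1)/gamma)))
Exponent = -(1.35-1)/1.35 = -0.25925926
PR^exp = 2.2^(-0.25925926) = 0.81512413
Factor = 1 - 0.76*(1 - 0.81512413) = 0.85949434
T_out = 531 * 0.85949434 = 456.39 K


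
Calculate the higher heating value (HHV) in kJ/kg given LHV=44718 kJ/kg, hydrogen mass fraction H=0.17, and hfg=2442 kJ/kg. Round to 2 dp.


HHV = LHV + hfg * 9 * H
Water addition = 2442 * 9 * 0.17 = 3736.260 kJ/kg
HHV = 44718 + 3736.260 = 48454.26 kJ/kg


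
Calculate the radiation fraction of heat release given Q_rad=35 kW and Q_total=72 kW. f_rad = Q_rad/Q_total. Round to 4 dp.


f_rad = Q_rad / Q_total
f_rad = 35 / 72 = 0.4861


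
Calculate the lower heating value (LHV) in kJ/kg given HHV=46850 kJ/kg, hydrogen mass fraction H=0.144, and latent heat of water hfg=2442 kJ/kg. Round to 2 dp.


LHV = HHV - hfg * 9 * H
Water correction = 2442 * 9 * 0.144 = 3164.832 kJ/kg
LHV = 46850 - 3164.832 = 43685.17 kJ/kg


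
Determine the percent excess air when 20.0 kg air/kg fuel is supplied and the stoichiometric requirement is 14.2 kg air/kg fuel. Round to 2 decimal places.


Excess air = actual - stoichiometric = 20.0 - 14.2 = 5.80 kg/kg fuel
Excess air % = (excess / stoich) * 100 = (5.80 / 14.2) * 100 = 40.85%


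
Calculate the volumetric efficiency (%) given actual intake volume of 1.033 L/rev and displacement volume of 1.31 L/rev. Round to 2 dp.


eta_v = (V_actual / V_disp) * 100
Ratio = 1.033 / 1.31 = 0.7885
eta_v = 0.7885 * 100 = 78.85%


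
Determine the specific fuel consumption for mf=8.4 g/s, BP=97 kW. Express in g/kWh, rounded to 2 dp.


SFC = (mf / BP) * 3600
Rate = 8.4 / 97 = 0.086598 g/(s*kW)
SFC = 0.086598 * 3600 = 311.75 g/kWh


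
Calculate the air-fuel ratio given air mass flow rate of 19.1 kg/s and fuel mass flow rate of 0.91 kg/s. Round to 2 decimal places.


AFR = m_air / m_fuel
AFR = 19.1 / 0.91 = 20.99


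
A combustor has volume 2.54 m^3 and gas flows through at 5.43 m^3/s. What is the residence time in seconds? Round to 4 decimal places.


tau = V / Q_flow
tau = 2.54 / 5.43 = 0.4678 s


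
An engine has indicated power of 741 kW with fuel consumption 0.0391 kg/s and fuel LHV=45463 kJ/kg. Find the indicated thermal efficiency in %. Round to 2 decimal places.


eta_ith = (IP / (mf * LHV)) * 100
Denominator = 0.0391 * 45463 = 1777.6033 kW
eta_ith = (741 / 1777.6033) * 100 = 41.69%


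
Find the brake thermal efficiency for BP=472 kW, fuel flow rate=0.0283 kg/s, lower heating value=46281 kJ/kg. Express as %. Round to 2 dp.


eta_BTE = (BP / (mf * LHV)) * 100
Denominator = 0.0283 * 46281 = 1309.7523 kW
eta_BTE = (472 / 1309.7523) * 100 = 36.04%


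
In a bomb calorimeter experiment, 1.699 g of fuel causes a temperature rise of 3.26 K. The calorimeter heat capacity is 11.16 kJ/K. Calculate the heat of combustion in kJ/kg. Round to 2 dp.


Hc = C_cal * delta_T / m_fuel
Q_released = 11.16 * 3.26 = 36.3816 kJ
m_fuel = 1.699 g = 1.699/1000 kg = 0.001699 kg
Hc = 36.3816 / 0.001699 = 21413.54 kJ/kg


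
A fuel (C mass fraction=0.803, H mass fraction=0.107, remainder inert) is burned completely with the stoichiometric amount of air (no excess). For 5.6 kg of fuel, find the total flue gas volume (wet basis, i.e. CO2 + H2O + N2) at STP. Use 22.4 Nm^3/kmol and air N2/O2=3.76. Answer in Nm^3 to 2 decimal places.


Per kg fuel: CO2 = (C/12 kmol)*22.4 = (0.803/12)*22.4 = 1.49893 Nm^3
Per kg fuel: H2O = (H/2 kmol)*22.4 = (0.107/2)*22.4 = 1.19840 Nm^3
O2 needed per kg fuel = C/12 + H/4 = 0.803/12 + 0.107/4 = 0.09366667 kmol
Per kg fuel: N2 = O2*3.76*22.4 = 0.09366667*3.76*22.4 = 7.88898 Nm^3
Total per kg = 1.49893 + 1.19840 + 7.88898 = 10.58631 Nm^3
Total = 10.58631 * 5.6 = 59.28 Nm^3


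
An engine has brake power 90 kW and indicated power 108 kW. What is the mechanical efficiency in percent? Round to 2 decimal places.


eta_mech = (BP / IP) * 100
Ratio = 90 / 108 = 0.8333
eta_mech = 0.8333 * 100 = 83.33%


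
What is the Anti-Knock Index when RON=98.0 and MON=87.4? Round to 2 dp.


AKI = (RON + MON) / 2
AKI = (98.0 + 87.4) / 2
AKI = 185.4 / 2 = 92.70


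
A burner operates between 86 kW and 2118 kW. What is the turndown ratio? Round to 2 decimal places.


TDR = Q_max / Q_min
TDR = 2118 / 86 = 24.63


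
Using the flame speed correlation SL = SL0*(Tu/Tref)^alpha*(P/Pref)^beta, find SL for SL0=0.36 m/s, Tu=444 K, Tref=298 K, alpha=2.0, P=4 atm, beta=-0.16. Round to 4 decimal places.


SL = SL0 * (Tu/Tref)^alpha * (P/Pref)^beta
T ratio = 444/298 = 1.48993289
(T ratio)^alpha = 1.48993289^2.0 = 2.219900
(P/Pref)^beta = 4^(-0.16) = 0.801070
SL = 0.36 * 2.219900 * 0.801070 = 0.6402 m/s


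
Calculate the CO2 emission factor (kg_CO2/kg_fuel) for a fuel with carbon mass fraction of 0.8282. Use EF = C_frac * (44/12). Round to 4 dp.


EF = C_frac * (M_CO2 / M_C)
EF = 0.8282 * (44/12)
EF = 0.8282 * 3.666667 = 3.0367 kg_CO2/kg_fuel


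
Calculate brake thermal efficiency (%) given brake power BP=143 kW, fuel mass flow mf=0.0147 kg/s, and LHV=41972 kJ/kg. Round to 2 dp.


eta_BTE = (BP / (mf * LHV)) * 100
Denominator = 0.0147 * 41972 = 616.9884 kW
eta_BTE = (143 / 616.9884) * 100 = 23.18%


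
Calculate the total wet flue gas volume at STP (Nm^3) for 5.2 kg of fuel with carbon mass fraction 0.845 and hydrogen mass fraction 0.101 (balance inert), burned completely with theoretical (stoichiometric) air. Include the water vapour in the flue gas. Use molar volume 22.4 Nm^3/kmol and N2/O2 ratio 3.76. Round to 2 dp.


Per kg fuel: CO2 = (C/12 kmol)*22.4 = (0.845/12)*22.4 = 1.57733 Nm^3
Per kg fuel: H2O = (H/2 kmol)*22.4 = (0.101/2)*22.4 = 1.13120 Nm^3
O2 needed per kg fuel = C/12 + H/4 = 0.845/12 + 0.101/4 = 0.09566667 kmol
Per kg fuel: N2 = O2*3.76*22.4 = 0.09566667*3.76*22.4 = 8.05743 Nm^3
Total per kg = 1.57733 + 1.13120 + 8.05743 = 10.76596 Nm^3
Total = 10.76596 * 5.2 = 55.98 Nm^3


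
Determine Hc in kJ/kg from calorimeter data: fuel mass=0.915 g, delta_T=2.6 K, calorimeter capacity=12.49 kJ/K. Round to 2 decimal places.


Hc = C_cal * delta_T / m_fuel
Q_released = 12.49 * 2.6 = 32.4740 kJ
m_fuel = 0.915 g = 0.915/1000 kg = 0.000915 kg
Hc = 32.4740 / 0.000915 = 35490.71 kJ/kg


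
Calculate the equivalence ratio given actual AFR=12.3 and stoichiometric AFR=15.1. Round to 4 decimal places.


phi = AFR_stoich / AFR_actual
phi = 15.1 / 12.3 = 1.2276


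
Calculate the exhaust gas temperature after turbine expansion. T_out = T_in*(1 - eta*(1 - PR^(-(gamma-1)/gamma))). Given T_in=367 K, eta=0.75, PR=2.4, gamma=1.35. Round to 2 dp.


T_out = T_in * (1 - eta * (1 - PR^(-(gamma-1)/gamma)))
Exponent = -(1.35-1)/1.35 = -0.25925926
PR^exp = 2.4^(-0.25925926) = 0.79694200
Factor = 1 - 0.75*(1 - 0.79694200) = 0.84770650
T_out = 367 * 0.84770650 = 311.11 K


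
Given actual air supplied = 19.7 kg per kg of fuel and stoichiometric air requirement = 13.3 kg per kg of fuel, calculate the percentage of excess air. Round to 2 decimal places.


Excess air = actual - stoichiometric = 19.7 - 13.3 = 6.40 kg/kg fuel
Excess air % = (excess / stoich) * 100 = (6.40 / 13.3) * 100 = 48.12%


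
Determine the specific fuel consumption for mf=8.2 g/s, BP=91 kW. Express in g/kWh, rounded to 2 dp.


SFC = (mf / BP) * 3600
Rate = 8.2 / 91 = 0.090110 g/(s*kW)
SFC = 0.090110 * 3600 = 324.40 g/kWh


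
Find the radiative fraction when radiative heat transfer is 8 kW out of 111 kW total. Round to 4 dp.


f_rad = Q_rad / Q_total
f_rad = 8 / 111 = 0.0721


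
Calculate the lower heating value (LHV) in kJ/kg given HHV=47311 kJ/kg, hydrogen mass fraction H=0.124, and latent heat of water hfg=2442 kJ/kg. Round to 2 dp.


LHV = HHV - hfg * 9 * H
Water correction = 2442 * 9 * 0.124 = 2725.272 kJ/kg
LHV = 47311 - 2725.272 = 44585.73 kJ/kg


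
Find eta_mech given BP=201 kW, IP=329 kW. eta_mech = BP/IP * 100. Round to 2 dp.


eta_mech = (BP / IP) * 100
Ratio = 201 / 329 = 0.6109
eta_mech = 0.6109 * 100 = 61.09%


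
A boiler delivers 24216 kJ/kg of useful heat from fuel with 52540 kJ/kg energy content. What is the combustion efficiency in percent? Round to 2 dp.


Efficiency = (Q_useful / Q_fuel) * 100
Efficiency = (24216 / 52540) * 100
Efficiency = 0.4609 * 100 = 46.09%


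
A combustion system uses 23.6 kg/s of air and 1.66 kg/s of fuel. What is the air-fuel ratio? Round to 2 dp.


AFR = m_air / m_fuel
AFR = 23.6 / 1.66 = 14.22


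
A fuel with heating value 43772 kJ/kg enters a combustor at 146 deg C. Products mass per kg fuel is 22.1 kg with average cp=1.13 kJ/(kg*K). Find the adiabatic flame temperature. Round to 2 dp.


T_ad = T_in + Hc / (m_p * cp)
Denominator = 22.1 * 1.13 = 24.9730
Temperature rise = 43772 / 24.9730 = 1752.77 K
T_ad = 146 + 1752.77 = 1898.77 deg C


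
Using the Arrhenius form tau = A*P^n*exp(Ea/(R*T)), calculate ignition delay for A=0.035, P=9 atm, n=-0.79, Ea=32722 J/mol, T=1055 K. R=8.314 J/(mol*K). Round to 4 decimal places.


tau = A * P^n * exp(Ea/(R*T))
P^n = 9^(-0.79) = 0.17625783
Ea/(R*T) = 32722/(8.314*1055) = 3.730589
exp(Ea/(R*T)) = 41.703648
tau = 0.035 * 0.17625783 * 41.703648 = 0.2573 ms


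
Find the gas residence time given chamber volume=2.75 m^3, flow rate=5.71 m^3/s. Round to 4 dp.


tau = V / Q_flow
tau = 2.75 / 5.71 = 0.4816 s


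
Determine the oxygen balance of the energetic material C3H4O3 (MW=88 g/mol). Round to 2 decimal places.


OB = -1600 * (2C + H/2 - O) / MW
Inner = 2*3 + 4/2 - 3 = 5.00
OB = -1600 * 5.00 / 88 = -90.91%


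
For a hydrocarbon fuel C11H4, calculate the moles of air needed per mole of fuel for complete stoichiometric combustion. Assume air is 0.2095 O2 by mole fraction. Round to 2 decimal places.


Balanced combustion: C11H4 + 12 O2 -> 11 CO2 + 2 H2O
O2 needed = C + H/4 = 11 + 4/4 = 12.00 moles
Air moles = O2 / 0.2095 = 12.00 / 0.2095 = 57.28 moles air


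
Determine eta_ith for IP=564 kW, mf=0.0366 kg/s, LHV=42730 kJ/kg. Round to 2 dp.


eta_ith = (IP / (mf * LHV)) * 100
Denominator = 0.0366 * 42730 = 1563.9180 kW
eta_ith = (564 / 1563.9180) * 100 = 36.06%


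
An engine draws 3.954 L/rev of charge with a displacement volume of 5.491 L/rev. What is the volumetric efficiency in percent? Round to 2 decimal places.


eta_v = (V_actual / V_disp) * 100
Ratio = 3.954 / 5.491 = 0.7201
eta_v = 0.7201 * 100 = 72.01%


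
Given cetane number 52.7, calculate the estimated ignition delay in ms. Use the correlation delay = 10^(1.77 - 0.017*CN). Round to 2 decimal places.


delay = 10^(1.77 - 0.017*CN)
Exponent = 1.77 - 0.017*52.7 = 0.8741
delay = 10^0.8741 = 7.48 ms


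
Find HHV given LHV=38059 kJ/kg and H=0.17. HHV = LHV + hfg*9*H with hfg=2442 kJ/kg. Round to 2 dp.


HHV = LHV + hfg * 9 * H
Water addition = 2442 * 9 * 0.17 = 3736.260 kJ/kg
HHV = 38059 + 3736.260 = 41795.26 kJ/kg


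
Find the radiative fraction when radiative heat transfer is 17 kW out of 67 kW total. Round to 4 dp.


f_rad = Q_rad / Q_total
f_rad = 17 / 67 = 0.2537


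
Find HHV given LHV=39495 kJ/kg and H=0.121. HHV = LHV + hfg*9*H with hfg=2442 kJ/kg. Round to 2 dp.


HHV = LHV + hfg * 9 * H
Water addition = 2442 * 9 * 0.121 = 2659.338 kJ/kg
HHV = 39495 + 2659.338 = 42154.34 kJ/kg


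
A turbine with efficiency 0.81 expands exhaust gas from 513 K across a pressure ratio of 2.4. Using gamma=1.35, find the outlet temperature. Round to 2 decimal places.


T_out = T_in * (1 - eta * (1 - PR^(-(gamma-1)/gamma)))
Exponent = -(1.35-1)/1.35 = -0.25925926
PR^exp = 2.4^(-0.25925926) = 0.79694200
Factor = 1 - 0.81*(1 - 0.79694200) = 0.83552302
T_out = 513 * 0.83552302 = 428.62 K


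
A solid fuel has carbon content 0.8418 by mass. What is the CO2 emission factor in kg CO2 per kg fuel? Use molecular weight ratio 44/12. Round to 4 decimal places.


EF = C_frac * (M_CO2 / M_C)
EF = 0.8418 * (44/12)
EF = 0.8418 * 3.666667 = 3.0866 kg_CO2/kg_fuel


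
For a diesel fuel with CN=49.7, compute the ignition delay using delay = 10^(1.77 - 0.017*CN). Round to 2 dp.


delay = 10^(1.77 - 0.017*CN)
Exponent = 1.77 - 0.017*49.7 = 0.9251
delay = 10^0.9251 = 8.42 ms


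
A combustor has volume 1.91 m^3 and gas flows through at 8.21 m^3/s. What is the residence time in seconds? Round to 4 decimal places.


tau = V / Q_flow
tau = 1.91 / 8.21 = 0.2326 s


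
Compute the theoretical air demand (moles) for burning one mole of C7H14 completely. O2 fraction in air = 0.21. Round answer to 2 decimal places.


Balanced combustion: C7H14 + 10.5 O2 -> 7 CO2 + 7 H2O
O2 needed = C + H/4 = 7 + 14/4 = 10.50 moles
Air moles = O2 / 0.21 = 10.50 / 0.21 = 50.00 moles air


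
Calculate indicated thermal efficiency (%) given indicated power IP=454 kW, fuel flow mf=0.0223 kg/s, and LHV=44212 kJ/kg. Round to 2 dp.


eta_ith = (IP / (mf * LHV)) * 100
Denominator = 0.0223 * 44212 = 985.9276 kW
eta_ith = (454 / 985.9276) * 100 = 46.05%


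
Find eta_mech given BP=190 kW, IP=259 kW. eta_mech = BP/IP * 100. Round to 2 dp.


eta_mech = (BP / IP) * 100
Ratio = 190 / 259 = 0.7336
eta_mech = 0.7336 * 100 = 73.36%


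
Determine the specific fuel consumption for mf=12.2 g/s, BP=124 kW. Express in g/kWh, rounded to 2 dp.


SFC = (mf / BP) * 3600
Rate = 12.2 / 124 = 0.098387 g/(s*kW)
SFC = 0.098387 * 3600 = 354.19 g/kWh


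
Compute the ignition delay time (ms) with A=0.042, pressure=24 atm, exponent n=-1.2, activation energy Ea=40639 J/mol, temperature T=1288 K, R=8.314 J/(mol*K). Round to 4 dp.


tau = A * P^n * exp(Ea/(R*T))
P^n = 24^(-1.2) = 0.02206716
Ea/(R*T) = 40639/(8.314*1288) = 3.795047
exp(Ea/(R*T)) = 44.480316
tau = 0.042 * 0.02206716 * 44.480316 = 0.0412 ms


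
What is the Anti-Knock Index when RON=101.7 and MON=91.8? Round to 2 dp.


AKI = (RON + MON) / 2
AKI = (101.7 + 91.8) / 2
AKI = 193.5 / 2 = 96.75


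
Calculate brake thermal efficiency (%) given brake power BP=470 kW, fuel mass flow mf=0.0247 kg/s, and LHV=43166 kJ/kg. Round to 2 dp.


eta_BTE = (BP / (mf * LHV)) * 100
Denominator = 0.0247 * 43166 = 1066.2002 kW
eta_BTE = (470 / 1066.2002) * 100 = 44.08%


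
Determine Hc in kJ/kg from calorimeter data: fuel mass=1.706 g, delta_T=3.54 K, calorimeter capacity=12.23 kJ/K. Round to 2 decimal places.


Hc = C_cal * delta_T / m_fuel
Q_released = 12.23 * 3.54 = 43.2942 kJ
m_fuel = 1.706 g = 1.706/1000 kg = 0.001706 kg
Hc = 43.2942 / 0.001706 = 25377.61 kJ/kg


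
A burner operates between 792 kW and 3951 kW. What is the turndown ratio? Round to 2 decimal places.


TDR = Q_max / Q_min
TDR = 3951 / 792 = 4.99


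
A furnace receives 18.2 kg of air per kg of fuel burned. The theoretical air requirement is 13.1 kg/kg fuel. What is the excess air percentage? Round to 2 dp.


Excess air = actual - stoichiometric = 18.2 - 13.1 = 5.10 kg/kg fuel
Excess air % = (excess / stoich) * 100 = (5.10 / 13.1) * 100 = 38.93%


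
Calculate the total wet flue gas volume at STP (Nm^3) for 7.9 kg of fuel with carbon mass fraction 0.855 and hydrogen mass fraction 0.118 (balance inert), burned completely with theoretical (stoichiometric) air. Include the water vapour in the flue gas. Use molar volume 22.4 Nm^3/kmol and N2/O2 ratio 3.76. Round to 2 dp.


Per kg fuel: CO2 = (C/12 kmol)*22.4 = (0.855/12)*22.4 = 1.59600 Nm^3
Per kg fuel: H2O = (H/2 kmol)*22.4 = (0.118/2)*22.4 = 1.32160 Nm^3
O2 needed per kg fuel = C/12 + H/4 = 0.855/12 + 0.118/4 = 0.10075000 kmol
Per kg fuel: N2 = O2*3.76*22.4 = 0.10075000*3.76*22.4 = 8.48557 Nm^3
Total per kg = 1.59600 + 1.32160 + 8.48557 = 11.40317 Nm^3
Total = 11.40317 * 7.9 = 90.09 Nm^3


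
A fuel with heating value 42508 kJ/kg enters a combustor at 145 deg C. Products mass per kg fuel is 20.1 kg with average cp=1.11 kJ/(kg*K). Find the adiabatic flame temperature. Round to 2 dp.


T_ad = T_in + Hc / (m_p * cp)
Denominator = 20.1 * 1.11 = 22.3110
Temperature rise = 42508 / 22.3110 = 1905.25 K
T_ad = 145 + 1905.25 = 2050.25 deg C


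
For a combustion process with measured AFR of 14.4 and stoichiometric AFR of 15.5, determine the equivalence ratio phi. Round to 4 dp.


phi = AFR_stoich / AFR_actual
phi = 15.5 / 14.4 = 1.0764


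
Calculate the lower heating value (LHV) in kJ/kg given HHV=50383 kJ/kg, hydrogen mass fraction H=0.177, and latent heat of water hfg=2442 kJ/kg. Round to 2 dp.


LHV = HHV - hfg * 9 * H
Water correction = 2442 * 9 * 0.177 = 3890.106 kJ/kg
LHV = 50383 - 3890.106 = 46492.89 kJ/kg


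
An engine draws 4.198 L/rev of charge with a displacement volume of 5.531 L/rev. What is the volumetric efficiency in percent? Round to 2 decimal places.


eta_v = (V_actual / V_disp) * 100
Ratio = 4.198 / 5.531 = 0.7590
eta_v = 0.7590 * 100 = 75.90%


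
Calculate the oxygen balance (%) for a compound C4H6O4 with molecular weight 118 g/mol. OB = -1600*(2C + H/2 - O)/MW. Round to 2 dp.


OB = -1600 * (2C + H/2 - O) / MW
Inner = 2*4 + 6/2 - 4 = 7.00
OB = -1600 * 7.00 / 118 = -94.92%


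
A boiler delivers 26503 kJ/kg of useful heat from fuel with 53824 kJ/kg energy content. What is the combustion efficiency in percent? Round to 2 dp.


Efficiency = (Q_useful / Q_fuel) * 100
Efficiency = (26503 / 53824) * 100
Efficiency = 0.4924 * 100 = 49.24%


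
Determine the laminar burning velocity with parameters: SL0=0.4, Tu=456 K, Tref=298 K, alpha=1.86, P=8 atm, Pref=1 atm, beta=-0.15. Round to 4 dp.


SL = SL0 * (Tu/Tref)^alpha * (P/Pref)^beta
T ratio = 456/298 = 1.53020134
(T ratio)^alpha = 1.53020134^1.86 = 2.206136
(P/Pref)^beta = 8^(-0.15) = 0.732043
SL = 0.4 * 2.206136 * 0.732043 = 0.6460 m/s


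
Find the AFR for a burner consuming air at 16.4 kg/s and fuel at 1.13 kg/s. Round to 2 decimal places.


AFR = m_air / m_fuel
AFR = 16.4 / 1.13 = 14.51


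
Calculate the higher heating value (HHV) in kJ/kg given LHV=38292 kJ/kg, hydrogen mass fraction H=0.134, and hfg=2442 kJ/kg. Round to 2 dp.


HHV = LHV + hfg * 9 * H
Water addition = 2442 * 9 * 0.134 = 2945.052 kJ/kg
HHV = 38292 + 2945.052 = 41237.05 kJ/kg


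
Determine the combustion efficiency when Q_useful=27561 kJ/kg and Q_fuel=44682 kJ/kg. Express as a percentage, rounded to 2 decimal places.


Efficiency = (Q_useful / Q_fuel) * 100
Efficiency = (27561 / 44682) * 100
Efficiency = 0.6168 * 100 = 61.68%


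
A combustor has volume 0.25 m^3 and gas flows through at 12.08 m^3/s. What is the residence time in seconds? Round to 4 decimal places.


tau = V / Q_flow
tau = 0.25 / 12.08 = 0.0207 s


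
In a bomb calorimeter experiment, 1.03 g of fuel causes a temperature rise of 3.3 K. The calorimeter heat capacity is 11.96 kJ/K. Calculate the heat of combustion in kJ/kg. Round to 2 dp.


Hc = C_cal * delta_T / m_fuel
Q_released = 11.96 * 3.3 = 39.4680 kJ
m_fuel = 1.03 g = 1.03/1000 kg = 0.001030 kg
Hc = 39.4680 / 0.001030 = 38318.45 kJ/kg


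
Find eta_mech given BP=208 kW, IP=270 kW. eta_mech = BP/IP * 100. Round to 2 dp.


eta_mech = (BP / IP) * 100
Ratio = 208 / 270 = 0.7704
eta_mech = 0.7704 * 100 = 77.04%


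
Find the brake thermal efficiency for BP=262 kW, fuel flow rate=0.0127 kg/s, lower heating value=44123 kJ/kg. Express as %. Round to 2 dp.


eta_BTE = (BP / (mf * LHV)) * 100
Denominator = 0.0127 * 44123 = 560.3621 kW
eta_BTE = (262 / 560.3621) * 100 = 46.76%


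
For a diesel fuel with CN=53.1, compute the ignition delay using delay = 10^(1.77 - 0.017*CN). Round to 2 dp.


delay = 10^(1.77 - 0.017*CN)
Exponent = 1.77 - 0.017*53.1 = 0.8673
delay = 10^0.8673 = 7.37 ms


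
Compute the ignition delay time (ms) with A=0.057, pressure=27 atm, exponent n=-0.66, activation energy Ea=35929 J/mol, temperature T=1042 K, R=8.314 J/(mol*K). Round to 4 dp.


tau = A * P^n * exp(Ea/(R*T))
P^n = 27^(-0.66) = 0.11357949
Ea/(R*T) = 35929/(8.314*1042) = 4.147319
exp(Ea/(R*T)) = 63.264131
tau = 0.057 * 0.11357949 * 63.264131 = 0.4096 ms


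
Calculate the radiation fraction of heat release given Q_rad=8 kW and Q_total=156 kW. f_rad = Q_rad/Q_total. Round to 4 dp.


f_rad = Q_rad / Q_total
f_rad = 8 / 156 = 0.0513


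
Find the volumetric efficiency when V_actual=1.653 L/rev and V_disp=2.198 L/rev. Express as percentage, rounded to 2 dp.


eta_v = (V_actual / V_disp) * 100
Ratio = 1.653 / 2.198 = 0.7520
eta_v = 0.7520 * 100 = 75.20%


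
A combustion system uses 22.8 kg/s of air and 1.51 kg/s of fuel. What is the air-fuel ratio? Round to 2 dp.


AFR = m_air / m_fuel
AFR = 22.8 / 1.51 = 15.10


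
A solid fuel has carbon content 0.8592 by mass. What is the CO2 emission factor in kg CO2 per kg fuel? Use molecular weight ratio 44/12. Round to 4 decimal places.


EF = C_frac * (M_CO2 / M_C)
EF = 0.8592 * (44/12)
EF = 0.8592 * 3.666667 = 3.1504 kg_CO2/kg_fuel


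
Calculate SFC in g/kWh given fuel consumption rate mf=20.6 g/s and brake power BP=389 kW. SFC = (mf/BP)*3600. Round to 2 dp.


SFC = (mf / BP) * 3600
Rate = 20.6 / 389 = 0.052956 g/(s*kW)
SFC = 0.052956 * 3600 = 190.64 g/kWh


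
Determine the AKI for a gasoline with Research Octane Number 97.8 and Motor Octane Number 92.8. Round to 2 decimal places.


AKI = (RON + MON) / 2
AKI = (97.8 + 92.8) / 2
AKI = 190.6 / 2 = 95.30


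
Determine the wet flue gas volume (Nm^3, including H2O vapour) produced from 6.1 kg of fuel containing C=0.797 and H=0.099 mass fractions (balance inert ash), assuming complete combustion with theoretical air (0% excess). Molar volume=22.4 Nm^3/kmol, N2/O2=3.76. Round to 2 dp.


Per kg fuel: CO2 = (C/12 kmol)*22.4 = (0.797/12)*22.4 = 1.48773 Nm^3
Per kg fuel: H2O = (H/2 kmol)*22.4 = (0.099/2)*22.4 = 1.10880 Nm^3
O2 needed per kg fuel = C/12 + H/4 = 0.797/12 + 0.099/4 = 0.09116667 kmol
Per kg fuel: N2 = O2*3.76*22.4 = 0.09116667*3.76*22.4 = 7.67842 Nm^3
Total per kg = 1.48773 + 1.10880 + 7.67842 = 10.27495 Nm^3
Total = 10.27495 * 6.1 = 62.68 Nm^3


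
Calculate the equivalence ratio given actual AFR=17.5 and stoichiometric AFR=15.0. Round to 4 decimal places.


phi = AFR_stoich / AFR_actual
phi = 15.0 / 17.5 = 0.8571


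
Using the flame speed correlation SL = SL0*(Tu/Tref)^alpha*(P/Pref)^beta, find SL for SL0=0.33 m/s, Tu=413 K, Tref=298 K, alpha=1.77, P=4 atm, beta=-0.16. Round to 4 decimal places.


SL = SL0 * (Tu/Tref)^alpha * (P/Pref)^beta
T ratio = 413/298 = 1.38590604
(T ratio)^alpha = 1.38590604^1.77 = 1.781840
(P/Pref)^beta = 4^(-0.16) = 0.801070
SL = 0.33 * 1.781840 * 0.801070 = 0.4710 m/s


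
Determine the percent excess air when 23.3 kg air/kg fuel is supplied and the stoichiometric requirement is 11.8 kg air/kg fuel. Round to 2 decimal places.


Excess air = actual - stoichiometric = 23.3 - 11.8 = 11.50 kg/kg fuel
Excess air % = (excess / stoich) * 100 = (11.50 / 11.8) * 100 = 97.46%


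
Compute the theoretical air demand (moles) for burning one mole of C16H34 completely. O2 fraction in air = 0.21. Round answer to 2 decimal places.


Balanced combustion: C16H34 + 24.5 O2 -> 16 CO2 + 17 H2O
O2 needed = C + H/4 = 16 + 34/4 = 24.50 moles
Air moles = O2 / 0.21 = 24.50 / 0.21 = 116.67 moles air


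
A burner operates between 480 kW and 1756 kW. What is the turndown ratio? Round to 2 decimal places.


TDR = Q_max / Q_min
TDR = 1756 / 480 = 3.66


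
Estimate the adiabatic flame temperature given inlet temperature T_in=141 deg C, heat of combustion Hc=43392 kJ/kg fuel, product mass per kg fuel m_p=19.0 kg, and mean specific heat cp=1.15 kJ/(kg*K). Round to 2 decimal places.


T_ad = T_in + Hc / (m_p * cp)
Denominator = 19.0 * 1.15 = 21.8500
Temperature rise = 43392 / 21.8500 = 1985.90 K
T_ad = 141 + 1985.90 = 2126.90 deg C


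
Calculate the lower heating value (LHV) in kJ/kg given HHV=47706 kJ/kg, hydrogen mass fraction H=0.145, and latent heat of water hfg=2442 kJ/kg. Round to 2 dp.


LHV = HHV - hfg * 9 * H
Water correction = 2442 * 9 * 0.145 = 3186.810 kJ/kg
LHV = 47706 - 3186.810 = 44519.19 kJ/kg


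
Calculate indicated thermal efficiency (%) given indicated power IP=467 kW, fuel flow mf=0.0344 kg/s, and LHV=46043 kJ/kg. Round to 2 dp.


eta_ith = (IP / (mf * LHV)) * 100
Denominator = 0.0344 * 46043 = 1583.8792 kW
eta_ith = (467 / 1583.8792) * 100 = 29.48%


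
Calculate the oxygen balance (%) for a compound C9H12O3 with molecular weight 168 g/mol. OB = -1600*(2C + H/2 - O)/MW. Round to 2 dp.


OB = -1600 * (2C + H/2 - O) / MW
Inner = 2*9 + 12/2 - 3 = 21.00
OB = -1600 * 21.00 / 168 = -200.00%


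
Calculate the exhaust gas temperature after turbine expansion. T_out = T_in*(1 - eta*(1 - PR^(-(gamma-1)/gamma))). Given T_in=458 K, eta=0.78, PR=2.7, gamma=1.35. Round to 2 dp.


T_out = T_in * (1 - eta * (1 - PR^(-(gamma-1)/gamma)))
Exponent = -(1.35-1)/1.35 = -0.25925926
PR^exp = 2.7^(-0.25925926) = 0.77297411
Factor = 1 - 0.78*(1 - 0.77297411) = 0.82291981
T_out = 458 * 0.82291981 = 376.90 K


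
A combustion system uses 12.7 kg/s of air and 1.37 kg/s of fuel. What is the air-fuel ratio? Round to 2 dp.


AFR = m_air / m_fuel
AFR = 12.7 / 1.37 = 9.27


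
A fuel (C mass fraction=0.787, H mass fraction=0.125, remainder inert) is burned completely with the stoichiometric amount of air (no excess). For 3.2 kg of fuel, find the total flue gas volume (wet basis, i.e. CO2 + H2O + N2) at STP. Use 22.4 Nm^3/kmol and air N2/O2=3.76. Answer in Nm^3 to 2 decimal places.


Per kg fuel: CO2 = (C/12 kmol)*22.4 = (0.787/12)*22.4 = 1.46907 Nm^3
Per kg fuel: H2O = (H/2 kmol)*22.4 = (0.125/2)*22.4 = 1.40000 Nm^3
O2 needed per kg fuel = C/12 + H/4 = 0.787/12 + 0.125/4 = 0.09683333 kmol
Per kg fuel: N2 = O2*3.76*22.4 = 0.09683333*3.76*22.4 = 8.15569 Nm^3
Total per kg = 1.46907 + 1.40000 + 8.15569 = 11.02476 Nm^3
Total = 11.02476 * 3.2 = 35.28 Nm^3


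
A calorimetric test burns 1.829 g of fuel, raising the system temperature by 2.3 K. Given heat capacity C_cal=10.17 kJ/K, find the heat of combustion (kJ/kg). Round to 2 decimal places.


Hc = C_cal * delta_T / m_fuel
Q_released = 10.17 * 2.3 = 23.3910 kJ
m_fuel = 1.829 g = 1.829/1000 kg = 0.001829 kg
Hc = 23.3910 / 0.001829 = 12788.96 kJ/kg


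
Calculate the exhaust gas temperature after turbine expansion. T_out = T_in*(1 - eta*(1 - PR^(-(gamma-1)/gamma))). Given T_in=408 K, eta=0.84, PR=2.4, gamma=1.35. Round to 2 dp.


T_out = T_in * (1 - eta * (1 - PR^(-(gamma-1)/gamma)))
Exponent = -(1.35-1)/1.35 = -0.25925926
PR^exp = 2.4^(-0.25925926) = 0.79694200
Factor = 1 - 0.84*(1 - 0.79694200) = 0.82943128
T_out = 408 * 0.82943128 = 338.41 K


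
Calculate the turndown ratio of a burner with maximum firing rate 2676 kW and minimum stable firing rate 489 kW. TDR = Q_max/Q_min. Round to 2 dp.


TDR = Q_max / Q_min
TDR = 2676 / 489 = 5.47


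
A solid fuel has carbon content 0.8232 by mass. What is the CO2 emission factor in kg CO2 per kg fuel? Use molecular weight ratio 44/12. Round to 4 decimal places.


EF = C_frac * (M_CO2 / M_C)
EF = 0.8232 * (44/12)
EF = 0.8232 * 3.666667 = 3.0184 kg_CO2/kg_fuel


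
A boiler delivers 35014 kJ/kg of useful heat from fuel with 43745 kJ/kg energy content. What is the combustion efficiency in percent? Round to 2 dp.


Efficiency = (Q_useful / Q_fuel) * 100
Efficiency = (35014 / 43745) * 100
Efficiency = 0.8004 * 100 = 80.04%


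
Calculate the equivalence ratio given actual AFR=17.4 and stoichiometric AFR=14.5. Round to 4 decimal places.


phi = AFR_stoich / AFR_actual
phi = 14.5 / 17.4 = 0.8333


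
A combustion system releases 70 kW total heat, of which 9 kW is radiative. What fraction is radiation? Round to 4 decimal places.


f_rad = Q_rad / Q_total
f_rad = 9 / 70 = 0.1286


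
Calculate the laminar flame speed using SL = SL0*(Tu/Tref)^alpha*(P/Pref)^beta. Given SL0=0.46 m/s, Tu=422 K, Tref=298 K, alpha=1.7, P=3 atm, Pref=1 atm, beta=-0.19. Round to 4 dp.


SL = SL0 * (Tu/Tref)^alpha * (P/Pref)^beta
T ratio = 422/298 = 1.41610738
(T ratio)^alpha = 1.41610738^1.7 = 1.806606
(P/Pref)^beta = 3^(-0.19) = 0.811609
SL = 0.46 * 1.806606 * 0.811609 = 0.6745 m/s


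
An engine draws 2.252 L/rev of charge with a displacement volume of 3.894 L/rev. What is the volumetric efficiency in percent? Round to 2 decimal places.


eta_v = (V_actual / V_disp) * 100
Ratio = 2.252 / 3.894 = 0.5783
eta_v = 0.5783 * 100 = 57.83%
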